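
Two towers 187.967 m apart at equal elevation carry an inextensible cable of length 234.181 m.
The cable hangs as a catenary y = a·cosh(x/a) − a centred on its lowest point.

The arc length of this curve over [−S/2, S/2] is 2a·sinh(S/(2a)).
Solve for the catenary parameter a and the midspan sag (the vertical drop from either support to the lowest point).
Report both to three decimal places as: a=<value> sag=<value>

seed: a₀ = √(S³/(24(L−S))) = √(187.967³/(24·46.214)) = 77.380230
iter 1: u=1.214567  f(a)=+3.531e+00  f'(a)=-1.380e+00  a ← 77.380230 − (+3.531e+00/-1.380e+00) = 79.938458
iter 2: u=1.175698  f(a)=+1.827e-01  f'(a)=-1.241e+00  a ← 79.938458 − (+1.827e-01/-1.241e+00) = 80.085674
iter 3: u=1.173537  f(a)=+5.479e-04  f'(a)=-1.233e+00  a ← 80.085674 − (+5.479e-04/-1.233e+00) = 80.086119
iter 4: u=1.173530  f(a)=+4.961e-09  f'(a)=-1.233e+00  a ← 80.086119 − (+4.961e-09/-1.233e+00) = 80.086119
iter 5: u=1.173530  f(a)=+2.842e-14  f'(a)=-1.233e+00  a ← 80.086119 − (+2.842e-14/-1.233e+00) = 80.086119
converged: |Δa| < 1e-12 after 5 iterations
sag = a·(cosh(S/(2a)) − 1) = 80.086119·(cosh(1.173530) − 1) = 61.772866
T_max/T_min = cosh(S/(2a)) = 1.771331

a=80.086 sag=61.773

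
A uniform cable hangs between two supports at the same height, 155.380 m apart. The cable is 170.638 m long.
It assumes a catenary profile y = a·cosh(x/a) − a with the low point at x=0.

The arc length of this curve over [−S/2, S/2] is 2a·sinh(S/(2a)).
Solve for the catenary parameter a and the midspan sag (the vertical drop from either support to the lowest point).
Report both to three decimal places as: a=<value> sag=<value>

a=102.672 sag=30.823

seed: a₀ = √(S³/(24(L−S))) = √(155.380³/(24·15.258)) = 101.213455
iter 1: u=0.767586  f(a)=+4.558e-01  f'(a)=-3.196e-01  a ← 101.213455 − (+4.558e-01/-3.196e-01) = 102.639572
iter 2: u=0.756921  f(a)=+9.813e-03  f'(a)=-3.060e-01  a ← 102.639572 − (+9.813e-03/-3.060e-01) = 102.671640
iter 3: u=0.756684  f(a)=+4.770e-06  f'(a)=-3.057e-01  a ← 102.671640 − (+4.770e-06/-3.057e-01) = 102.671656
iter 4: u=0.756684  f(a)=+1.137e-12  f'(a)=-3.057e-01  a ← 102.671656 − (+1.137e-12/-3.057e-01) = 102.671656
converged: |Δa| < 1e-12 after 4 iterations
sag = a·(cosh(S/(2a)) − 1) = 102.671656·(cosh(0.756684) − 1) = 30.822916
T_max/T_min = cosh(S/(2a)) = 1.300209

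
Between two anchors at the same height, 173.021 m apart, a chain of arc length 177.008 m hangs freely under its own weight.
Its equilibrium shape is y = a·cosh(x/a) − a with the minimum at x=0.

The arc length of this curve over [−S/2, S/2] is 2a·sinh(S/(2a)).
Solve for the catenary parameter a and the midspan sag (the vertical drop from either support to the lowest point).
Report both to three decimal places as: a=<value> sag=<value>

seed: a₀ = √(S³/(24(L−S))) = √(173.021³/(24·3.987)) = 232.658802
iter 1: u=0.371834  f(a)=+2.765e-02  f'(a)=-3.475e-02  a ← 232.658802 − (+2.765e-02/-3.475e-02) = 233.454587
iter 2: u=0.370567  f(a)=+1.425e-04  f'(a)=-3.439e-02  a ← 233.454587 − (+1.425e-04/-3.439e-02) = 233.458731
iter 3: u=0.370560  f(a)=+3.829e-09  f'(a)=-3.439e-02  a ← 233.458731 − (+3.829e-09/-3.439e-02) = 233.458731
iter 4: u=0.370560  f(a)=+0.000e+00  f'(a)=-3.439e-02  a ← 233.458731 − (+0.000e+00/-3.439e-02) = 233.458731
converged: |Δa| < 1e-12 after 4 iterations
sag = a·(cosh(S/(2a)) − 1) = 233.458731·(cosh(0.370560) − 1) = 16.212928
T_max/T_min = cosh(S/(2a)) = 1.069447

a=233.459 sag=16.213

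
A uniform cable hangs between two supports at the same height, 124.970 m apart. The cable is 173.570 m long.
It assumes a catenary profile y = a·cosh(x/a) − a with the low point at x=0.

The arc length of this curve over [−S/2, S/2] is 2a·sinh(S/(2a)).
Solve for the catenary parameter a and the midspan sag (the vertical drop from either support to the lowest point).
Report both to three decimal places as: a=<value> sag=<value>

seed: a₀ = √(S³/(24(L−S))) = √(124.970³/(24·48.600)) = 40.905801
iter 1: u=1.527534  f(a)=+5.996e+00  f'(a)=-2.979e+00  a ← 40.905801 − (+5.996e+00/-2.979e+00) = 42.918459
iter 2: u=1.455900  f(a)=+4.709e-01  f'(a)=-2.528e+00  a ← 42.918459 − (+4.709e-01/-2.528e+00) = 43.104749
iter 3: u=1.449608  f(a)=+3.452e-03  f'(a)=-2.491e+00  a ← 43.104749 − (+3.452e-03/-2.491e+00) = 43.106135
iter 4: u=1.449562  f(a)=+1.885e-07  f'(a)=-2.491e+00  a ← 43.106135 − (+1.885e-07/-2.491e+00) = 43.106135
iter 5: u=1.449562  f(a)=+0.000e+00  f'(a)=-2.491e+00  a ← 43.106135 − (+0.000e+00/-2.491e+00) = 43.106135
converged: |Δa| < 1e-12 after 5 iterations
sag = a·(cosh(S/(2a)) − 1) = 43.106135·(cosh(1.449562) − 1) = 53.794717
T_max/T_min = cosh(S/(2a)) = 2.247960

a=43.106 sag=53.795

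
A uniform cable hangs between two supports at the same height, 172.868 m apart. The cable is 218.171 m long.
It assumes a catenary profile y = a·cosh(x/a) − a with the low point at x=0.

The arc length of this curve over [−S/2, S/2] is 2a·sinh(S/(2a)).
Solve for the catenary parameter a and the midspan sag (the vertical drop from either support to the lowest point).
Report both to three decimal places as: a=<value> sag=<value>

a=71.490 sag=58.934

seed: a₀ = √(S³/(24(L−S))) = √(172.868³/(24·45.303)) = 68.929132
iter 1: u=1.253955  f(a)=+3.698e+00  f'(a)=-1.533e+00  a ← 68.929132 − (+3.698e+00/-1.533e+00) = 71.341222
iter 2: u=1.211558  f(a)=+2.030e-01  f'(a)=-1.369e+00  a ← 71.341222 − (+2.030e-01/-1.369e+00) = 71.489489
iter 3: u=1.209045  f(a)=+6.901e-04  f'(a)=-1.360e+00  a ← 71.489489 − (+6.901e-04/-1.360e+00) = 71.489996
iter 4: u=1.209036  f(a)=+8.038e-09  f'(a)=-1.360e+00  a ← 71.489996 − (+8.038e-09/-1.360e+00) = 71.489996
iter 5: u=1.209036  f(a)=+5.684e-14  f'(a)=-1.360e+00  a ← 71.489996 − (+5.684e-14/-1.360e+00) = 71.489996
converged: |Δa| < 1e-12 after 5 iterations
sag = a·(cosh(S/(2a)) − 1) = 71.489996·(cosh(1.209036) − 1) = 58.934181
T_max/T_min = cosh(S/(2a)) = 1.824370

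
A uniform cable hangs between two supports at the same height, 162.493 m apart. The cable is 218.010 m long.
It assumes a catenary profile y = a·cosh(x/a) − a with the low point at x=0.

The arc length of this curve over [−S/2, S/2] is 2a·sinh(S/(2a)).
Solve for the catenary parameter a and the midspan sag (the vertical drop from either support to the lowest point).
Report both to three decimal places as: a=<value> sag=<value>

seed: a₀ = √(S³/(24(L−S))) = √(162.493³/(24·55.517)) = 56.745754
iter 1: u=1.431764  f(a)=+5.976e+00  f'(a)=-2.388e+00  a ← 56.745754 − (+5.976e+00/-2.388e+00) = 59.247997
iter 2: u=1.371295  f(a)=+4.180e-01  f'(a)=-2.065e+00  a ← 59.247997 − (+4.180e-01/-2.065e+00) = 59.450441
iter 3: u=1.366626  f(a)=+2.385e-03  f'(a)=-2.041e+00  a ← 59.450441 − (+2.385e-03/-2.041e+00) = 59.451609
iter 4: u=1.366599  f(a)=+7.865e-08  f'(a)=-2.041e+00  a ← 59.451609 − (+7.865e-08/-2.041e+00) = 59.451609
iter 5: u=1.366599  f(a)=-2.842e-14  f'(a)=-2.041e+00  a ← 59.451609 − (-2.842e-14/-2.041e+00) = 59.451609
converged: |Δa| < 1e-12 after 5 iterations
sag = a·(cosh(S/(2a)) − 1) = 59.451609·(cosh(1.366599) − 1) = 64.711927
T_max/T_min = cosh(S/(2a)) = 2.088481

a=59.452 sag=64.712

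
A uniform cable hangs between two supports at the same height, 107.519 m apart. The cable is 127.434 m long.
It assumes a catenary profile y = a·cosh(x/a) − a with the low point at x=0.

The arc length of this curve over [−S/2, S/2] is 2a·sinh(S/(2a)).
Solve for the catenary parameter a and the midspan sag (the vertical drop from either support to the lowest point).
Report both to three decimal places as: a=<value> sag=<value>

a=52.356 sag=30.112

seed: a₀ = √(S³/(24(L−S))) = √(107.519³/(24·19.915)) = 50.995523
iter 1: u=1.054200  f(a)=+1.136e+00  f'(a)=-8.714e-01  a ← 50.995523 − (+1.136e+00/-8.714e-01) = 52.299627
iter 2: u=1.027914  f(a)=+4.505e-02  f'(a)=-8.035e-01  a ← 52.299627 − (+4.505e-02/-8.035e-01) = 52.355693
iter 3: u=1.026813  f(a)=+7.728e-05  f'(a)=-8.008e-01  a ← 52.355693 − (+7.728e-05/-8.008e-01) = 52.355789
iter 4: u=1.026811  f(a)=+2.282e-10  f'(a)=-8.008e-01  a ← 52.355789 − (+2.282e-10/-8.008e-01) = 52.355789
iter 5: u=1.026811  f(a)=-1.421e-14  f'(a)=-8.008e-01  a ← 52.355789 − (-1.421e-14/-8.008e-01) = 52.355789
converged: |Δa| < 1e-12 after 5 iterations
sag = a·(cosh(S/(2a)) − 1) = 52.355789·(cosh(1.026811) − 1) = 30.112294
T_max/T_min = cosh(S/(2a)) = 1.575147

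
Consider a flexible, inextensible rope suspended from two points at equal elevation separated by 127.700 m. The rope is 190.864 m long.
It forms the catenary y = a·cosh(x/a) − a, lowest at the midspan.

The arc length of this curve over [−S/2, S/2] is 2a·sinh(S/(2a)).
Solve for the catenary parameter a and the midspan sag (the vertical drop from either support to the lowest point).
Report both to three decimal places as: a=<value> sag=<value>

seed: a₀ = √(S³/(24(L−S))) = √(127.700³/(24·63.164)) = 37.063456
iter 1: u=1.722721  f(a)=+1.006e+01  f'(a)=-4.533e+00  a ← 37.063456 − (+1.006e+01/-4.533e+00) = 39.283296
iter 2: u=1.625373  f(a)=+9.750e-01  f'(a)=-3.694e+00  a ← 39.283296 − (+9.750e-01/-3.694e+00) = 39.547238
iter 3: u=1.614525  f(a)=+1.132e-02  f'(a)=-3.609e+00  a ← 39.547238 − (+1.132e-02/-3.609e+00) = 39.550374
iter 4: u=1.614397  f(a)=+1.565e-06  f'(a)=-3.608e+00  a ← 39.550374 − (+1.565e-06/-3.608e+00) = 39.550375
iter 5: u=1.614397  f(a)=+0.000e+00  f'(a)=-3.608e+00  a ← 39.550375 − (+0.000e+00/-3.608e+00) = 39.550375
converged: |Δa| < 1e-12 after 5 iterations
sag = a·(cosh(S/(2a)) − 1) = 39.550375·(cosh(1.614397) − 1) = 63.752572
T_max/T_min = cosh(S/(2a)) = 2.611933

a=39.550 sag=63.753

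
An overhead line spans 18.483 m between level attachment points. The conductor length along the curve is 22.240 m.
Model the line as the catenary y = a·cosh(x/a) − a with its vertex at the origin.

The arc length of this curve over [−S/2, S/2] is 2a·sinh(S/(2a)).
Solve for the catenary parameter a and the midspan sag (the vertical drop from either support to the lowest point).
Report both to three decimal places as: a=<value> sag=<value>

seed: a₀ = √(S³/(24(L−S))) = √(18.483³/(24·3.757)) = 8.368208
iter 1: u=1.104358  f(a)=+2.359e-01  f'(a)=-1.012e+00  a ← 8.368208 − (+2.359e-01/-1.012e+00) = 8.601209
iter 2: u=1.074442  f(a)=+1.021e-02  f'(a)=-9.264e-01  a ← 8.601209 − (+1.021e-02/-9.264e-01) = 8.612231
iter 3: u=1.073067  f(a)=+2.105e-05  f'(a)=-9.226e-01  a ← 8.612231 − (+2.105e-05/-9.226e-01) = 8.612253
iter 4: u=1.073064  f(a)=+8.986e-11  f'(a)=-9.226e-01  a ← 8.612253 − (+8.986e-11/-9.226e-01) = 8.612253
iter 5: u=1.073064  f(a)=+3.553e-15  f'(a)=-9.226e-01  a ← 8.612253 − (+3.553e-15/-9.226e-01) = 8.612253
converged: |Δa| < 1e-12 after 5 iterations
sag = a·(cosh(S/(2a)) − 1) = 8.612253·(cosh(1.073064) − 1) = 5.452785
T_max/T_min = cosh(S/(2a)) = 1.633143

a=8.612 sag=5.453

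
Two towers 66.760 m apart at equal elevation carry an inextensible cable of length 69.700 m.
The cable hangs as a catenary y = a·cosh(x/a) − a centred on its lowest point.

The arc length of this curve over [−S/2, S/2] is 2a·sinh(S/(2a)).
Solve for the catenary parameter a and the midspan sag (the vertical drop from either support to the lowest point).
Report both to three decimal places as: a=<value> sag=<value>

seed: a₀ = √(S³/(24(L−S))) = √(66.760³/(24·2.940)) = 64.937446
iter 1: u=0.514033  f(a)=+3.909e-02  f'(a)=-9.296e-02  a ← 64.937446 − (+3.909e-02/-9.296e-02) = 65.357901
iter 2: u=0.510726  f(a)=+3.829e-04  f'(a)=-9.115e-02  a ← 65.357901 − (+3.829e-04/-9.115e-02) = 65.362101
iter 3: u=0.510693  f(a)=+3.754e-08  f'(a)=-9.113e-02  a ← 65.362101 − (+3.754e-08/-9.113e-02) = 65.362101
iter 4: u=0.510693  f(a)=+0.000e+00  f'(a)=-9.113e-02  a ← 65.362101 − (+0.000e+00/-9.113e-02) = 65.362101
converged: |Δa| < 1e-12 after 4 iterations
sag = a·(cosh(S/(2a)) − 1) = 65.362101·(cosh(0.510693) − 1) = 8.710342
T_max/T_min = cosh(S/(2a)) = 1.133263

a=65.362 sag=8.710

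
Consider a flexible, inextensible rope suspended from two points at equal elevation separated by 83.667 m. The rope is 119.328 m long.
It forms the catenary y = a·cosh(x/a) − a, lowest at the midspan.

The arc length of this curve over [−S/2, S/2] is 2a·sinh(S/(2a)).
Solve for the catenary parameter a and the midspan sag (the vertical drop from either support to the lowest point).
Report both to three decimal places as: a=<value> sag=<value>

a=27.691 sag=38.086

seed: a₀ = √(S³/(24(L−S))) = √(83.667³/(24·35.661)) = 26.159469
iter 1: u=1.599172  f(a)=+4.848e+00  f'(a)=-3.490e+00  a ← 26.159469 − (+4.848e+00/-3.490e+00) = 27.548290
iter 2: u=1.518552  f(a)=+4.128e-01  f'(a)=-2.919e+00  a ← 27.548290 − (+4.128e-01/-2.919e+00) = 27.689705
iter 3: u=1.510796  f(a)=+3.609e-03  f'(a)=-2.868e+00  a ← 27.689705 − (+3.609e-03/-2.868e+00) = 27.690964
iter 4: u=1.510727  f(a)=+2.812e-07  f'(a)=-2.868e+00  a ← 27.690964 − (+2.812e-07/-2.868e+00) = 27.690964
iter 5: u=1.510727  f(a)=-1.421e-14  f'(a)=-2.868e+00  a ← 27.690964 − (-1.421e-14/-2.868e+00) = 27.690964
converged: |Δa| < 1e-12 after 5 iterations
sag = a·(cosh(S/(2a)) − 1) = 27.690964·(cosh(1.510727) − 1) = 38.085798
T_max/T_min = cosh(S/(2a)) = 2.375387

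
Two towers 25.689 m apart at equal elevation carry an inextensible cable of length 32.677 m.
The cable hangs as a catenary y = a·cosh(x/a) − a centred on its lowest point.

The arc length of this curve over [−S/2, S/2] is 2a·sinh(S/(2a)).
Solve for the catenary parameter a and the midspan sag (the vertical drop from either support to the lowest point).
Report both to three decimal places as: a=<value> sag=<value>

a=10.441 sag=8.949

seed: a₀ = √(S³/(24(L−S))) = √(25.689³/(24·6.988)) = 10.053996
iter 1: u=1.277552  f(a)=+5.929e-01  f'(a)=-1.631e+00  a ← 10.053996 − (+5.929e-01/-1.631e+00) = 10.417627
iter 2: u=1.232958  f(a)=+3.369e-02  f'(a)=-1.450e+00  a ← 10.417627 − (+3.369e-02/-1.450e+00) = 10.440858
iter 3: u=1.230215  f(a)=+1.232e-04  f'(a)=-1.440e+00  a ← 10.440858 − (+1.232e-04/-1.440e+00) = 10.440943
iter 4: u=1.230205  f(a)=+1.662e-09  f'(a)=-1.439e+00  a ← 10.440943 − (+1.662e-09/-1.439e+00) = 10.440943
iter 5: u=1.230205  f(a)=+0.000e+00  f'(a)=-1.439e+00  a ← 10.440943 − (+0.000e+00/-1.439e+00) = 10.440943
converged: |Δa| < 1e-12 after 5 iterations
sag = a·(cosh(S/(2a)) − 1) = 10.440943·(cosh(1.230205) − 1) = 8.948742
T_max/T_min = cosh(S/(2a)) = 1.857082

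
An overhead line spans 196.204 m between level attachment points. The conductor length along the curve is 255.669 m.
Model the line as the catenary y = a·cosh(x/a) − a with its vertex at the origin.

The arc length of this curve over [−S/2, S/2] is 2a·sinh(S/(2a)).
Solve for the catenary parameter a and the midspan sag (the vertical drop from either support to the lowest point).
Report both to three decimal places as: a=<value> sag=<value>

a=75.849 sag=72.794

seed: a₀ = √(S³/(24(L−S))) = √(196.204³/(24·59.465)) = 72.748736
iter 1: u=1.348505  f(a)=+5.647e+00  f'(a)=-1.952e+00  a ← 72.748736 − (+5.647e+00/-1.952e+00) = 75.641504
iter 2: u=1.296933  f(a)=+3.543e-01  f'(a)=-1.714e+00  a ← 75.641504 − (+3.543e-01/-1.714e+00) = 75.848190
iter 3: u=1.293399  f(a)=+1.601e-03  f'(a)=-1.699e+00  a ← 75.848190 − (+1.601e-03/-1.699e+00) = 75.849133
iter 4: u=1.293383  f(a)=+3.302e-08  f'(a)=-1.699e+00  a ← 75.849133 − (+3.302e-08/-1.699e+00) = 75.849133
iter 5: u=1.293383  f(a)=-2.842e-14  f'(a)=-1.699e+00  a ← 75.849133 − (-2.842e-14/-1.699e+00) = 75.849133
converged: |Δa| < 1e-12 after 5 iterations
sag = a·(cosh(S/(2a)) − 1) = 75.849133·(cosh(1.293383) − 1) = 72.793897
T_max/T_min = cosh(S/(2a)) = 1.959720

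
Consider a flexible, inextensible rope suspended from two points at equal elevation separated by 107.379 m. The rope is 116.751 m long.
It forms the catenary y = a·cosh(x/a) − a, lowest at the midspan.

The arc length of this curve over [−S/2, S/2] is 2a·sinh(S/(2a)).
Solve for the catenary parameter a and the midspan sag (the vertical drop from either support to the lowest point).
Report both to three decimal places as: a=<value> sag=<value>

a=75.144 sag=20.010

seed: a₀ = √(S³/(24(L−S))) = √(107.379³/(24·9.372)) = 74.192033
iter 1: u=0.723656  f(a)=+2.485e-01  f'(a)=-2.661e-01  a ← 74.192033 − (+2.485e-01/-2.661e-01) = 75.125731
iter 2: u=0.714662  f(a)=+4.768e-03  f'(a)=-2.560e-01  a ← 75.125731 − (+4.768e-03/-2.560e-01) = 75.144359
iter 3: u=0.714485  f(a)=+1.832e-06  f'(a)=-2.558e-01  a ← 75.144359 − (+1.832e-06/-2.558e-01) = 75.144366
iter 4: u=0.714485  f(a)=+2.700e-13  f'(a)=-2.558e-01  a ← 75.144366 − (+2.700e-13/-2.558e-01) = 75.144366
converged: |Δa| < 1e-12 after 4 iterations
sag = a·(cosh(S/(2a)) − 1) = 75.144366·(cosh(0.714485) − 1) = 20.010112
T_max/T_min = cosh(S/(2a)) = 1.266289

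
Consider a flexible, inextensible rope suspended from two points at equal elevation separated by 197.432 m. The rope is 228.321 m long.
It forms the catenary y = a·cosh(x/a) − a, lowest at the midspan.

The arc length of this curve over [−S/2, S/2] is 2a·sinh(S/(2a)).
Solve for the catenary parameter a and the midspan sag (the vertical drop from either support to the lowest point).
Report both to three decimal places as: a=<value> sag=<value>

a=104.197 sag=50.366

seed: a₀ = √(S³/(24(L−S))) = √(197.432³/(24·30.889)) = 101.886999
iter 1: u=0.968877  f(a)=+1.483e+00  f'(a)=-6.652e-01  a ← 101.886999 − (+1.483e+00/-6.652e-01) = 104.115870
iter 2: u=0.948136  f(a)=+5.005e-02  f'(a)=-6.210e-01  a ← 104.115870 − (+5.005e-02/-6.210e-01) = 104.196465
iter 3: u=0.947403  f(a)=+6.144e-05  f'(a)=-6.195e-01  a ← 104.196465 − (+6.144e-05/-6.195e-01) = 104.196564
iter 4: u=0.947402  f(a)=+9.285e-11  f'(a)=-6.194e-01  a ← 104.196564 − (+9.285e-11/-6.194e-01) = 104.196564
iter 5: u=0.947402  f(a)=+0.000e+00  f'(a)=-6.194e-01  a ← 104.196564 − (+0.000e+00/-6.194e-01) = 104.196564
converged: |Δa| < 1e-12 after 5 iterations
sag = a·(cosh(S/(2a)) − 1) = 104.196564·(cosh(0.947402) − 1) = 50.365863
T_max/T_min = cosh(S/(2a)) = 1.483374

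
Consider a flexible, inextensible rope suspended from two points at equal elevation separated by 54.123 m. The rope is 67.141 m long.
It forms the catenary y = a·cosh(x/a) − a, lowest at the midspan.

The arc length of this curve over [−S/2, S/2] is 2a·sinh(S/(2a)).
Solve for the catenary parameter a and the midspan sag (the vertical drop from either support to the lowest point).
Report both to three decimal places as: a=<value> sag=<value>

a=23.298 sag=17.565

seed: a₀ = √(S³/(24(L−S))) = √(54.123³/(24·13.018)) = 22.526568
iter 1: u=1.201315  f(a)=+9.723e-01  f'(a)=-1.331e+00  a ← 22.526568 − (+9.723e-01/-1.331e+00) = 23.256829
iter 2: u=1.163594  f(a)=+4.928e-02  f'(a)=-1.200e+00  a ← 23.256829 − (+4.928e-02/-1.200e+00) = 23.297912
iter 3: u=1.161542  f(a)=+1.416e-04  f'(a)=-1.193e+00  a ← 23.297912 − (+1.416e-04/-1.193e+00) = 23.298030
iter 4: u=1.161536  f(a)=+1.176e-09  f'(a)=-1.193e+00  a ← 23.298030 − (+1.176e-09/-1.193e+00) = 23.298030
iter 5: u=1.161536  f(a)=+1.421e-14  f'(a)=-1.193e+00  a ← 23.298030 − (+1.421e-14/-1.193e+00) = 23.298030
converged: |Δa| < 1e-12 after 5 iterations
sag = a·(cosh(S/(2a)) − 1) = 23.298030·(cosh(1.161536) − 1) = 17.564871
T_max/T_min = cosh(S/(2a)) = 1.753921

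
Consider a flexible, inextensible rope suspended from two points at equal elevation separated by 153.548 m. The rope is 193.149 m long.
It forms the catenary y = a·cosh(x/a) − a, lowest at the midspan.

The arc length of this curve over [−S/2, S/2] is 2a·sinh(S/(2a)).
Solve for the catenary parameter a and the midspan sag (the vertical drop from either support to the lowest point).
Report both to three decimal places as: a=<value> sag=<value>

seed: a₀ = √(S³/(24(L−S))) = √(153.548³/(24·39.601)) = 61.717390
iter 1: u=1.243961  f(a)=+3.179e+00  f'(a)=-1.493e+00  a ← 61.717390 − (+3.179e+00/-1.493e+00) = 63.846642
iter 2: u=1.202475  f(a)=+1.719e-01  f'(a)=-1.336e+00  a ← 63.846642 − (+1.719e-01/-1.336e+00) = 63.975376
iter 3: u=1.200055  f(a)=+5.665e-04  f'(a)=-1.327e+00  a ← 63.975376 − (+5.665e-04/-1.327e+00) = 63.975803
iter 4: u=1.200047  f(a)=+6.195e-09  f'(a)=-1.327e+00  a ← 63.975803 − (+6.195e-09/-1.327e+00) = 63.975803
iter 5: u=1.200047  f(a)=-2.842e-14  f'(a)=-1.327e+00  a ← 63.975803 − (-2.842e-14/-1.327e+00) = 63.975803
converged: |Δa| < 1e-12 after 5 iterations
sag = a·(cosh(S/(2a)) − 1) = 63.975803·(cosh(1.200047) − 1) = 51.866924
T_max/T_min = cosh(S/(2a)) = 1.810727

a=63.976 sag=51.867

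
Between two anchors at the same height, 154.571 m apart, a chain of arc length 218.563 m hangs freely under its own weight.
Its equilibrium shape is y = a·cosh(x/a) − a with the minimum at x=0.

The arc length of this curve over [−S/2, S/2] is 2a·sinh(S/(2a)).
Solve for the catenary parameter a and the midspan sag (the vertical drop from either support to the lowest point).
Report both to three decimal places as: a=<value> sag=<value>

seed: a₀ = √(S³/(24(L−S))) = √(154.571³/(24·63.992)) = 49.036963
iter 1: u=1.576066  f(a)=+8.434e+00  f'(a)=-3.318e+00  a ← 49.036963 − (+8.434e+00/-3.318e+00) = 51.578597
iter 2: u=1.498403  f(a)=+7.001e-01  f'(a)=-2.788e+00  a ← 51.578597 − (+7.001e-01/-2.788e+00) = 51.829672
iter 3: u=1.491144  f(a)=+5.789e-03  f'(a)=-2.743e+00  a ← 51.829672 − (+5.789e-03/-2.743e+00) = 51.831783
iter 4: u=1.491083  f(a)=+4.030e-07  f'(a)=-2.742e+00  a ← 51.831783 − (+4.030e-07/-2.742e+00) = 51.831783
iter 5: u=1.491083  f(a)=+0.000e+00  f'(a)=-2.742e+00  a ← 51.831783 − (+0.000e+00/-2.742e+00) = 51.831783
converged: |Δa| < 1e-12 after 5 iterations
sag = a·(cosh(S/(2a)) − 1) = 51.831783·(cosh(1.491083) − 1) = 69.118537
T_max/T_min = cosh(S/(2a)) = 2.333516

a=51.832 sag=69.119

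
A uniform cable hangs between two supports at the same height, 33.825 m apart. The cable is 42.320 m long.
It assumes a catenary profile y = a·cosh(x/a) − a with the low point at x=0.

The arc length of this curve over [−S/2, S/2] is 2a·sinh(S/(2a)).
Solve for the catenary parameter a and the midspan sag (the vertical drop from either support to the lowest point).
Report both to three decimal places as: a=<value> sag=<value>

seed: a₀ = √(S³/(24(L−S))) = √(33.825³/(24·8.495)) = 13.777468
iter 1: u=1.227548  f(a)=+6.635e-01  f'(a)=-1.429e+00  a ← 13.777468 − (+6.635e-01/-1.429e+00) = 14.241684
iter 2: u=1.187535  f(a)=+3.501e-02  f'(a)=-1.282e+00  a ← 14.241684 − (+3.501e-02/-1.282e+00) = 14.268991
iter 3: u=1.185263  f(a)=+1.095e-04  f'(a)=-1.274e+00  a ← 14.268991 − (+1.095e-04/-1.274e+00) = 14.269076
iter 4: u=1.185255  f(a)=+1.078e-09  f'(a)=-1.274e+00  a ← 14.269076 − (+1.078e-09/-1.274e+00) = 14.269076
iter 5: u=1.185255  f(a)=-7.105e-15  f'(a)=-1.274e+00  a ← 14.269076 − (-7.105e-15/-1.274e+00) = 14.269076
converged: |Δa| < 1e-12 after 5 iterations
sag = a·(cosh(S/(2a)) − 1) = 14.269076·(cosh(1.185255) − 1) = 11.252525
T_max/T_min = cosh(S/(2a)) = 1.788595

a=14.269 sag=11.253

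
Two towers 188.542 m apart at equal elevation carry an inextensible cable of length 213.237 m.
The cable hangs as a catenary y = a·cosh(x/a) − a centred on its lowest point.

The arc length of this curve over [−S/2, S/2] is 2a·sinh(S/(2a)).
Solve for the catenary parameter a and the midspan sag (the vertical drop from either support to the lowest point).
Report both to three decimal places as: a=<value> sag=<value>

seed: a₀ = √(S³/(24(L−S))) = √(188.542³/(24·24.695)) = 106.341315
iter 1: u=0.886495  f(a)=+9.887e-01  f'(a)=-5.020e-01  a ← 106.341315 − (+9.887e-01/-5.020e-01) = 108.310913
iter 2: u=0.870374  f(a)=+2.814e-02  f'(a)=-4.738e-01  a ← 108.310913 − (+2.814e-02/-4.738e-01) = 108.370302
iter 3: u=0.869897  f(a)=+2.427e-05  f'(a)=-4.730e-01  a ← 108.370302 − (+2.427e-05/-4.730e-01) = 108.370353
iter 4: u=0.869897  f(a)=+1.808e-11  f'(a)=-4.730e-01  a ← 108.370353 − (+1.808e-11/-4.730e-01) = 108.370353
converged: |Δa| < 1e-12 after 4 iterations
sag = a·(cosh(S/(2a)) − 1) = 108.370353·(cosh(0.869897) − 1) = 43.654770
T_max/T_min = cosh(S/(2a)) = 1.402829

a=108.370 sag=43.655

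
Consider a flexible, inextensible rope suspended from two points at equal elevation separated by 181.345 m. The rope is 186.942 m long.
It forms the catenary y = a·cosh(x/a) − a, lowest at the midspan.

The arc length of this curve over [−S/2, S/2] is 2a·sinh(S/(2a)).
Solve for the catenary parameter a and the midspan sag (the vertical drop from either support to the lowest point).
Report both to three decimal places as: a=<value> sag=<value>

a=211.674 sag=19.719

seed: a₀ = √(S³/(24(L−S))) = √(181.345³/(24·5.597)) = 210.705128
iter 1: u=0.430329  f(a)=+5.205e-02  f'(a)=-5.412e-02  a ← 210.705128 − (+5.205e-02/-5.412e-02) = 211.666984
iter 2: u=0.428373  f(a)=+3.586e-04  f'(a)=-5.337e-02  a ← 211.666984 − (+3.586e-04/-5.337e-02) = 211.673703
iter 3: u=0.428360  f(a)=+1.728e-08  f'(a)=-5.337e-02  a ← 211.673703 − (+1.728e-08/-5.337e-02) = 211.673703
iter 4: u=0.428360  f(a)=+0.000e+00  f'(a)=-5.337e-02  a ← 211.673703 − (+0.000e+00/-5.337e-02) = 211.673703
converged: |Δa| < 1e-12 after 4 iterations
sag = a·(cosh(S/(2a)) − 1) = 211.673703·(cosh(0.428360) − 1) = 19.719003
T_max/T_min = cosh(S/(2a)) = 1.093158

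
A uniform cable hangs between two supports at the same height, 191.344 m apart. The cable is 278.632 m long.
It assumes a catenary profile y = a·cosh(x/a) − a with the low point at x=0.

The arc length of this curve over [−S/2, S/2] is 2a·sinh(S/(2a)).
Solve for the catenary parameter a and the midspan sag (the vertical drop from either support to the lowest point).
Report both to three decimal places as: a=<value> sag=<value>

a=61.432 sag=90.827

seed: a₀ = √(S³/(24(L−S))) = √(191.344³/(24·87.288)) = 57.828161
iter 1: u=1.654419  f(a)=+1.275e+01  f'(a)=-3.930e+00  a ← 57.828161 − (+1.275e+01/-3.930e+00) = 61.073478
iter 2: u=1.566506  f(a)=+1.152e+00  f'(a)=-3.249e+00  a ← 61.073478 − (+1.152e+00/-3.249e+00) = 61.428154
iter 3: u=1.557462  f(a)=+1.147e-02  f'(a)=-3.185e+00  a ← 61.428154 − (+1.147e-02/-3.185e+00) = 61.431756
iter 4: u=1.557370  f(a)=+1.162e-06  f'(a)=-3.184e+00  a ← 61.431756 − (+1.162e-06/-3.184e+00) = 61.431756
iter 5: u=1.557370  f(a)=+0.000e+00  f'(a)=-3.184e+00  a ← 61.431756 − (+0.000e+00/-3.184e+00) = 61.431756
converged: |Δa| < 1e-12 after 5 iterations
sag = a·(cosh(S/(2a)) − 1) = 61.431756·(cosh(1.557370) − 1) = 90.827262
T_max/T_min = cosh(S/(2a)) = 2.478507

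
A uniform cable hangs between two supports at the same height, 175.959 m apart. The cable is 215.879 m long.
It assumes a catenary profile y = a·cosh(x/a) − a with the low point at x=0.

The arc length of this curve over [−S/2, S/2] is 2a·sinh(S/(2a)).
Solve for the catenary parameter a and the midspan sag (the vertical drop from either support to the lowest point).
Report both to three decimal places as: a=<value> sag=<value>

a=77.850 sag=55.235

seed: a₀ = √(S³/(24(L−S))) = √(175.959³/(24·39.920)) = 75.407812
iter 1: u=1.166716  f(a)=+2.807e+00  f'(a)=-1.210e+00  a ← 75.407812 − (+2.807e+00/-1.210e+00) = 77.727278
iter 2: u=1.131900  f(a)=+1.347e-01  f'(a)=-1.096e+00  a ← 77.727278 − (+1.347e-01/-1.096e+00) = 77.850132
iter 3: u=1.130114  f(a)=+3.449e-04  f'(a)=-1.091e+00  a ← 77.850132 − (+3.449e-04/-1.091e+00) = 77.850448
iter 4: u=1.130109  f(a)=+2.274e-09  f'(a)=-1.091e+00  a ← 77.850448 − (+2.274e-09/-1.091e+00) = 77.850448
iter 5: u=1.130109  f(a)=-5.684e-14  f'(a)=-1.091e+00  a ← 77.850448 − (-5.684e-14/-1.091e+00) = 77.850448
converged: |Δa| < 1e-12 after 5 iterations
sag = a·(cosh(S/(2a)) − 1) = 77.850448·(cosh(1.130109) − 1) = 55.234592
T_max/T_min = cosh(S/(2a)) = 1.709496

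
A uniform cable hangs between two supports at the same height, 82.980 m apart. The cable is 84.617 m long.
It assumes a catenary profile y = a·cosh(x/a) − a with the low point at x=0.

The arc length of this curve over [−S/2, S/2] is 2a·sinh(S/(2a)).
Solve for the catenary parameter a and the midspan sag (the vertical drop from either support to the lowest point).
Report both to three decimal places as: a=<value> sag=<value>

a=120.950 sag=7.186

seed: a₀ = √(S³/(24(L−S))) = √(82.980³/(24·1.637)) = 120.595245
iter 1: u=0.344043  f(a)=+9.716e-03  f'(a)=-2.747e-02  a ← 120.595245 − (+9.716e-03/-2.747e-02) = 120.948908
iter 2: u=0.343037  f(a)=+4.291e-05  f'(a)=-2.723e-02  a ← 120.948908 − (+4.291e-05/-2.723e-02) = 120.950483
iter 3: u=0.343033  f(a)=+8.450e-10  f'(a)=-2.723e-02  a ← 120.950483 − (+8.450e-10/-2.723e-02) = 120.950484
iter 4: u=0.343033  f(a)=+1.421e-14  f'(a)=-2.723e-02  a ← 120.950484 − (+1.421e-14/-2.723e-02) = 120.950484
converged: |Δa| < 1e-12 after 4 iterations
sag = a·(cosh(S/(2a)) − 1) = 120.950484·(cosh(0.343033) − 1) = 7.186274
T_max/T_min = cosh(S/(2a)) = 1.059415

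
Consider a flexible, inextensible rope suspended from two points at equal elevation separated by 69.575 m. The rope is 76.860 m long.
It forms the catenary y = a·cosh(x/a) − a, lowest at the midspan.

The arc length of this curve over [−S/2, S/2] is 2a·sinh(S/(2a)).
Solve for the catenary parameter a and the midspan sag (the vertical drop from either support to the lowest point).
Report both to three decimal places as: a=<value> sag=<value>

a=44.563 sag=14.282

seed: a₀ = √(S³/(24(L−S))) = √(69.575³/(24·7.285)) = 43.889378
iter 1: u=0.792618  f(a)=+2.323e-01  f'(a)=-3.533e-01  a ← 43.889378 − (+2.323e-01/-3.533e-01) = 44.546865
iter 2: u=0.780919  f(a)=+5.323e-03  f'(a)=-3.373e-01  a ← 44.546865 − (+5.323e-03/-3.373e-01) = 44.562647
iter 3: u=0.780643  f(a)=+2.940e-06  f'(a)=-3.369e-01  a ← 44.562647 − (+2.940e-06/-3.369e-01) = 44.562656
iter 4: u=0.780642  f(a)=+8.811e-13  f'(a)=-3.369e-01  a ← 44.562656 − (+8.811e-13/-3.369e-01) = 44.562656
converged: |Δa| < 1e-12 after 4 iterations
sag = a·(cosh(S/(2a)) − 1) = 44.562656·(cosh(0.780642) − 1) = 14.282014
T_max/T_min = cosh(S/(2a)) = 1.320493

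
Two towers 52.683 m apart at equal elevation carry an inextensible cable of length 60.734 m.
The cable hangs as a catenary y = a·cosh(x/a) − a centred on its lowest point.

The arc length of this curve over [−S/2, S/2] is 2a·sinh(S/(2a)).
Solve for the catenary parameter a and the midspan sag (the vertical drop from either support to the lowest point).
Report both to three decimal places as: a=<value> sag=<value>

a=28.119 sag=13.268

seed: a₀ = √(S³/(24(L−S))) = √(52.683³/(24·8.051)) = 27.509026
iter 1: u=0.957558  f(a)=+3.773e-01  f'(a)=-6.408e-01  a ← 27.509026 − (+3.773e-01/-6.408e-01) = 28.097776
iter 2: u=0.937494  f(a)=+1.245e-02  f'(a)=-5.991e-01  a ← 28.097776 − (+1.245e-02/-5.991e-01) = 28.118559
iter 3: u=0.936801  f(a)=+1.459e-05  f'(a)=-5.977e-01  a ← 28.118559 − (+1.459e-05/-5.977e-01) = 28.118583
iter 4: u=0.936800  f(a)=+2.009e-11  f'(a)=-5.977e-01  a ← 28.118583 − (+2.009e-11/-5.977e-01) = 28.118583
iter 5: u=0.936800  f(a)=-7.105e-15  f'(a)=-5.977e-01  a ← 28.118583 − (-7.105e-15/-5.977e-01) = 28.118583
converged: |Δa| < 1e-12 after 5 iterations
sag = a·(cosh(S/(2a)) − 1) = 28.118583·(cosh(0.936800) − 1) = 13.267518
T_max/T_min = cosh(S/(2a)) = 1.471842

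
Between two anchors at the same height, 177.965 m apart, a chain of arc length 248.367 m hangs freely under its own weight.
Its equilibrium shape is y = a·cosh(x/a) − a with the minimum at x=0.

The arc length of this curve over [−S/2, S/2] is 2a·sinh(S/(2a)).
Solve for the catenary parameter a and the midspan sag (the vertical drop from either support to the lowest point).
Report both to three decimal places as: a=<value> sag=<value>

seed: a₀ = √(S³/(24(L−S))) = √(177.965³/(24·70.402)) = 57.756887
iter 1: u=1.540639  f(a)=+8.843e+00  f'(a)=-3.068e+00  a ← 57.756887 − (+8.843e+00/-3.068e+00) = 60.639514
iter 2: u=1.467401  f(a)=+7.052e-01  f'(a)=-2.596e+00  a ← 60.639514 − (+7.052e-01/-2.596e+00) = 60.911113
iter 3: u=1.460858  f(a)=+5.343e-03  f'(a)=-2.557e+00  a ← 60.911113 − (+5.343e-03/-2.557e+00) = 60.913202
iter 4: u=1.460808  f(a)=+3.118e-07  f'(a)=-2.557e+00  a ← 60.913202 − (+3.118e-07/-2.557e+00) = 60.913203
iter 5: u=1.460808  f(a)=+2.842e-14  f'(a)=-2.557e+00  a ← 60.913203 − (+2.842e-14/-2.557e+00) = 60.913203
converged: |Δa| < 1e-12 after 5 iterations
sag = a·(cosh(S/(2a)) − 1) = 60.913203·(cosh(1.460808) − 1) = 77.405126
T_max/T_min = cosh(S/(2a)) = 2.270745

a=60.913 sag=77.405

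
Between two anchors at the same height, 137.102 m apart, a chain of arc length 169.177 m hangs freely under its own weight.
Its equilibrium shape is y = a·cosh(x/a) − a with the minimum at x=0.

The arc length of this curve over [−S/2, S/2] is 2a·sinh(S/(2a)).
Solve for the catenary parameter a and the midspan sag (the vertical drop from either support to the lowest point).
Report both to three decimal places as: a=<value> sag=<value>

a=59.790 sag=43.796

seed: a₀ = √(S³/(24(L−S))) = √(137.102³/(24·32.075)) = 57.859774
iter 1: u=1.184778  f(a)=+2.328e+00  f'(a)=-1.272e+00  a ← 57.859774 − (+2.328e+00/-1.272e+00) = 59.689381
iter 2: u=1.148462  f(a)=+1.150e-01  f'(a)=-1.149e+00  a ← 59.689381 − (+1.150e-01/-1.149e+00) = 59.789408
iter 3: u=1.146541  f(a)=+3.128e-04  f'(a)=-1.143e+00  a ← 59.789408 − (+3.128e-04/-1.143e+00) = 59.789682
iter 4: u=1.146536  f(a)=+2.328e-09  f'(a)=-1.143e+00  a ← 59.789682 − (+2.328e-09/-1.143e+00) = 59.789682
iter 5: u=1.146536  f(a)=+2.842e-14  f'(a)=-1.143e+00  a ← 59.789682 − (+2.842e-14/-1.143e+00) = 59.789682
converged: |Δa| < 1e-12 after 5 iterations
sag = a·(cosh(S/(2a)) − 1) = 59.789682·(cosh(1.146536) − 1) = 43.796130
T_max/T_min = cosh(S/(2a)) = 1.732503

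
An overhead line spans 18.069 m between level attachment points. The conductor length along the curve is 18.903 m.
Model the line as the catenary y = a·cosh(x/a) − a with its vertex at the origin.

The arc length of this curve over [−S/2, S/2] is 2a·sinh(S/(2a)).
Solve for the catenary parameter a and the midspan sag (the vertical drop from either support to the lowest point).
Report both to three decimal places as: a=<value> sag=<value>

a=17.285 sag=2.415

seed: a₀ = √(S³/(24(L−S))) = √(18.069³/(24·0.834)) = 17.167716
iter 1: u=0.526249  f(a)=+1.162e-02  f'(a)=-9.988e-02  a ← 17.167716 − (+1.162e-02/-9.988e-02) = 17.284108
iter 2: u=0.522706  f(a)=+1.193e-04  f'(a)=-9.784e-02  a ← 17.284108 − (+1.193e-04/-9.784e-02) = 17.285327
iter 3: u=0.522669  f(a)=+1.285e-08  f'(a)=-9.782e-02  a ← 17.285327 − (+1.285e-08/-9.782e-02) = 17.285327
iter 4: u=0.522669  f(a)=+3.553e-15  f'(a)=-9.782e-02  a ← 17.285327 − (+3.553e-15/-9.782e-02) = 17.285327
converged: |Δa| < 1e-12 after 4 iterations
sag = a·(cosh(S/(2a)) − 1) = 17.285327·(cosh(0.522669) − 1) = 2.415266
T_max/T_min = cosh(S/(2a)) = 1.139729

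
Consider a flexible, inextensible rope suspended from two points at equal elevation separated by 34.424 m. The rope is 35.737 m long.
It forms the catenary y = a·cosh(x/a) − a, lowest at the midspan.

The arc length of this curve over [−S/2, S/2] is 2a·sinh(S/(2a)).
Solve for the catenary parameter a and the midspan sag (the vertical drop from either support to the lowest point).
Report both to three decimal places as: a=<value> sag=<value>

seed: a₀ = √(S³/(24(L−S))) = √(34.424³/(24·1.313)) = 35.979408
iter 1: u=0.478385  f(a)=+1.511e-02  f'(a)=-7.467e-02  a ← 35.979408 − (+1.511e-02/-7.467e-02) = 36.181715
iter 2: u=0.475710  f(a)=+1.284e-04  f'(a)=-7.341e-02  a ← 36.181715 − (+1.284e-04/-7.341e-02) = 36.183463
iter 3: u=0.475687  f(a)=+9.444e-09  f'(a)=-7.340e-02  a ← 36.183463 − (+9.444e-09/-7.340e-02) = 36.183463
iter 4: u=0.475687  f(a)=+0.000e+00  f'(a)=-7.340e-02  a ← 36.183463 − (+0.000e+00/-7.340e-02) = 36.183463
converged: |Δa| < 1e-12 after 4 iterations
sag = a·(cosh(S/(2a)) − 1) = 36.183463·(cosh(0.475687) − 1) = 4.171540
T_max/T_min = cosh(S/(2a)) = 1.115289

a=36.183 sag=4.172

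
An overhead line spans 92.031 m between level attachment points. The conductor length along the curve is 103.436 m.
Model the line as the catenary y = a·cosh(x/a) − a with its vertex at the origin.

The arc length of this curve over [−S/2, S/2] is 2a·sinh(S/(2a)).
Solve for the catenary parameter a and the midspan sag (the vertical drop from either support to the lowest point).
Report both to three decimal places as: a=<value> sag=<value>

a=54.329 sag=20.680

seed: a₀ = √(S³/(24(L−S))) = √(92.031³/(24·11.405)) = 53.363947
iter 1: u=0.862296  f(a)=+4.316e-01  f'(a)=-4.601e-01  a ← 53.363947 − (+4.316e-01/-4.601e-01) = 54.302036
iter 2: u=0.847399  f(a)=+1.164e-02  f'(a)=-4.356e-01  a ← 54.302036 − (+1.164e-02/-4.356e-01) = 54.328768
iter 3: u=0.846982  f(a)=+8.995e-06  f'(a)=-4.349e-01  a ← 54.328768 − (+8.995e-06/-4.349e-01) = 54.328789
iter 4: u=0.846982  f(a)=+5.357e-12  f'(a)=-4.349e-01  a ← 54.328789 − (+5.357e-12/-4.349e-01) = 54.328789
converged: |Δa| < 1e-12 after 4 iterations
sag = a·(cosh(S/(2a)) − 1) = 54.328789·(cosh(0.846982) − 1) = 20.680336
T_max/T_min = cosh(S/(2a)) = 1.380652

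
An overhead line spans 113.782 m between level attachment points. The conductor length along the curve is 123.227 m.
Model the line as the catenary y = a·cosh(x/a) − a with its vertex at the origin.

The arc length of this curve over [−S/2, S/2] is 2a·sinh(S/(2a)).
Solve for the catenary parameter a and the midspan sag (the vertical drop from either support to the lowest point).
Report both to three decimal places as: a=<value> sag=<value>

a=81.598 sag=20.649

seed: a₀ = √(S³/(24(L−S))) = √(113.782³/(24·9.445)) = 80.612751
iter 1: u=0.705732  f(a)=+2.380e-01  f'(a)=-2.462e-01  a ← 80.612751 − (+2.380e-01/-2.462e-01) = 81.579469
iter 2: u=0.697369  f(a)=+4.349e-03  f'(a)=-2.373e-01  a ← 81.579469 − (+4.349e-03/-2.373e-01) = 81.597798
iter 3: u=0.697212  f(a)=+1.512e-06  f'(a)=-2.371e-01  a ← 81.597798 − (+1.512e-06/-2.371e-01) = 81.597805
iter 4: u=0.697212  f(a)=+1.990e-13  f'(a)=-2.371e-01  a ← 81.597805 − (+1.990e-13/-2.371e-01) = 81.597805
converged: |Δa| < 1e-12 after 4 iterations
sag = a·(cosh(S/(2a)) − 1) = 81.597805·(cosh(0.697212) − 1) = 20.649078
T_max/T_min = cosh(S/(2a)) = 1.253059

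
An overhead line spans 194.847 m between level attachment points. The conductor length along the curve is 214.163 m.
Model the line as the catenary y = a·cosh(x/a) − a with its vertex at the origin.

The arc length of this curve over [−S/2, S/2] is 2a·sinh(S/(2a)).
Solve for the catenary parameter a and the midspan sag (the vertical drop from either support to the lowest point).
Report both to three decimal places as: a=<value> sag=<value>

seed: a₀ = √(S³/(24(L−S))) = √(194.847³/(24·19.316)) = 126.321236
iter 1: u=0.771236  f(a)=+5.827e-01  f'(a)=-3.244e-01  a ← 126.321236 − (+5.827e-01/-3.244e-01) = 128.117344
iter 2: u=0.760424  f(a)=+1.266e-02  f'(a)=-3.104e-01  a ← 128.117344 − (+1.266e-02/-3.104e-01) = 128.158124
iter 3: u=0.760182  f(a)=+6.271e-06  f'(a)=-3.101e-01  a ← 128.158124 − (+6.271e-06/-3.101e-01) = 128.158144
iter 4: u=0.760182  f(a)=+1.535e-12  f'(a)=-3.101e-01  a ← 128.158144 − (+1.535e-12/-3.101e-01) = 128.158144
converged: |Δa| < 1e-12 after 4 iterations
sag = a·(cosh(S/(2a)) − 1) = 128.158144·(cosh(0.760182) − 1) = 38.847717
T_max/T_min = cosh(S/(2a)) = 1.303123

a=128.158 sag=38.848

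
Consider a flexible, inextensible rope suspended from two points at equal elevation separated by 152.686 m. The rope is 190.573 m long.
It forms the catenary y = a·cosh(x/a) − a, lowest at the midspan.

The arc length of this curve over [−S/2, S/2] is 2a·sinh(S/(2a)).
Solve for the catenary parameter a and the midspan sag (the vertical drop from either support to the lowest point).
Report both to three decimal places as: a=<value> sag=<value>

a=64.775 sag=50.444

seed: a₀ = √(S³/(24(L−S))) = √(152.686³/(24·37.887)) = 62.567398
iter 1: u=1.220172  f(a)=+2.922e+00  f'(a)=-1.401e+00  a ← 62.567398 − (+2.922e+00/-1.401e+00) = 64.652990
iter 2: u=1.180812  f(a)=+1.525e-01  f'(a)=-1.258e+00  a ← 64.652990 − (+1.525e-01/-1.258e+00) = 64.774154
iter 3: u=1.178603  f(a)=+4.657e-04  f'(a)=-1.251e+00  a ← 64.774154 − (+4.657e-04/-1.251e+00) = 64.774527
iter 4: u=1.178596  f(a)=+4.373e-09  f'(a)=-1.251e+00  a ← 64.774527 − (+4.373e-09/-1.251e+00) = 64.774527
iter 5: u=1.178596  f(a)=+0.000e+00  f'(a)=-1.251e+00  a ← 64.774527 − (+0.000e+00/-1.251e+00) = 64.774527
converged: |Δa| < 1e-12 after 5 iterations
sag = a·(cosh(S/(2a)) − 1) = 64.774527·(cosh(1.178596) − 1) = 50.443772
T_max/T_min = cosh(S/(2a)) = 1.778759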